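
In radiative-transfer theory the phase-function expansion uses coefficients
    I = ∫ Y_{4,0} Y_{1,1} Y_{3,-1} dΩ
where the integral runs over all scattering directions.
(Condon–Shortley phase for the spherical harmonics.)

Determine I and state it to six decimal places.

0.150786

Checks pass: Σm=0; 8 even; l₃=3∈[3,5].
(2·4+1)(2·1+1)(2·3+1) = 189
Δ: 2! 6! 0! / 9! → 1/252
sum: t=1:−1/36 = -1/36
3j²(4 1 3; 0 0 0) = Δ·Π!·Σ² = 4/63  (sign +1)
sum: t=2:+1/96 = 1/96
3j²(4 1 3; 0 1 -1) = Δ·Π!·Σ² = 1/42  (sign +1)
combine: 4πI² = 189·4/63·1/42 = 2/7
take √, sign +1: I = 0.15078601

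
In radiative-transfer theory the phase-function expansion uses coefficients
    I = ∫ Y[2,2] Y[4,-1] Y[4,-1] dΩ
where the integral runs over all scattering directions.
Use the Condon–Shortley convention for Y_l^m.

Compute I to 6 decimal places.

0.200662

Rules hold: Σm=0, L=10 even, 2≤4≤6.
N = 5·9·9 = 405
Δ = 2!·2!·6!/11! = 1/13860
Racah Σ t=0..2: t=0:+1/192 t=1:−1/36 t=2:+1/192 = -5/288
⇒ 3j(2 4 4; 0 0 0)² = 20/693, sgn -1
Racah Σ t=0..0: t=0:+1/144 = 1/144
⇒ 3j(2 4 4; 2 -1 -1)² = 10/231, sgn -1
4πI² = N·(3j₀)²·(3jₘ)² = 3000/5929
I = +1·√(0.505988/4π) = 0.20066192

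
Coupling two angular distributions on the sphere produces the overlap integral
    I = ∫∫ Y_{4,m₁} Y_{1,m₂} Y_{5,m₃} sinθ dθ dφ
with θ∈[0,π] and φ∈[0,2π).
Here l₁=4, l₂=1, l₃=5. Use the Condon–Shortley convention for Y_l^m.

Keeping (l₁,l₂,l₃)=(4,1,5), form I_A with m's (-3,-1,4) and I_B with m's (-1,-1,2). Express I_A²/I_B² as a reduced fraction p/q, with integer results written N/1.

12/7

l's match ⇒ only the (l;m) 3-j factors differ between A and B.
A: triangle coeff Δ(4,1,5) = 1/495; Σ_t [0,0]: t=0:+1/10080 = 1/10080; (3j)²=4/55 [(4 1 5; -3 -1 4)], sign=-1
B: triangle coeff Δ(4,1,5) = 1/495; Σ_t [0,0]: t=0:+1/1440 = 1/1440; (3j)²=7/165 [(4 1 5; -1 -1 2)], sign=-1
I_A²/I_B² = (4/55)/(7/165) = 12/7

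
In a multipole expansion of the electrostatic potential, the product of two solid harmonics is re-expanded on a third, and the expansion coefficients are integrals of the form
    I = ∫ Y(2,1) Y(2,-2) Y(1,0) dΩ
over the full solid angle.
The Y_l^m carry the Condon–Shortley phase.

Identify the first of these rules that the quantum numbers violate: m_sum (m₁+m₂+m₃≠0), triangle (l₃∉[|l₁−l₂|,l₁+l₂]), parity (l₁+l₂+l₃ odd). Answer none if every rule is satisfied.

m_sum

azimuthal sum: 1 − 2 + 0 = -1  ✗
0 ≤ 1 ≤ 4 (triangle on l)
L = 2 + 2 + 1 = 5 (odd)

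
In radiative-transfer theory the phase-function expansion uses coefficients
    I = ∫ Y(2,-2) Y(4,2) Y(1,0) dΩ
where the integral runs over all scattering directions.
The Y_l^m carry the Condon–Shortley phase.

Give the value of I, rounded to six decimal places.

0.000000

|2−4|≤1≤2+4 violated ⇒ I = 0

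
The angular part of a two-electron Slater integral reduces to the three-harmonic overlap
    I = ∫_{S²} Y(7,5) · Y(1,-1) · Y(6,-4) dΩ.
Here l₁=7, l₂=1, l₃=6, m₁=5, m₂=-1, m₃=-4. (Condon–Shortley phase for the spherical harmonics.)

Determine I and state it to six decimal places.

-0.284256

m-sum 0 ✓  L=14 even ✓  6≤6≤8 ✓
Π(2lᵢ+1) = 15×3×13 = 585
triangle coeff Δ(7,1,6) = 1/1365
Σ_t [1,1]: t=1:−1/518400 = -1/518400
(3j)²=7/195 [(7 1 6; 0 0 0)], sign=-1
Σ_t [0,0]: t=0:+1/14515200 = 1/14515200
(3j)²=22/455 [(7 1 6; 5 -1 -4)], sign=+1
⇒ 4πI² = 66/65
I = (-1)√(66/65/(4π)) = -0.28425647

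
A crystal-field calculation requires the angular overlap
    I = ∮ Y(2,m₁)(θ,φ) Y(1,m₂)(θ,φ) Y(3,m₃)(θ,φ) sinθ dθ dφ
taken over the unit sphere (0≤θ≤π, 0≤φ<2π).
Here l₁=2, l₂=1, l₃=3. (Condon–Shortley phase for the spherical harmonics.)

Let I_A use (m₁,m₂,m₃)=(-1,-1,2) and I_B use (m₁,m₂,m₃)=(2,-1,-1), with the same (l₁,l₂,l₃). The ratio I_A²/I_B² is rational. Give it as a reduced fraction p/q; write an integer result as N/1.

10/1

Shared (l₁,l₂,l₃)=(2,1,3): N and (l;000)² cancel in I_A²/I_B².
A: Δ = 0!·4!·2!/7! = 1/105; Racah Σ t=0..0: t=0:+1/12 = 1/12; ⇒ 3j(2 1 3; -1 -1 2)² = 2/21, sgn -1
B: Δ = 0!·4!·2!/7! = 1/105; Racah Σ t=0..0: t=0:+1/48 = 1/48; ⇒ 3j(2 1 3; 2 -1 -1)² = 1/105, sgn +1
I_A²/I_B² = (2/21)/(1/105) = 10/1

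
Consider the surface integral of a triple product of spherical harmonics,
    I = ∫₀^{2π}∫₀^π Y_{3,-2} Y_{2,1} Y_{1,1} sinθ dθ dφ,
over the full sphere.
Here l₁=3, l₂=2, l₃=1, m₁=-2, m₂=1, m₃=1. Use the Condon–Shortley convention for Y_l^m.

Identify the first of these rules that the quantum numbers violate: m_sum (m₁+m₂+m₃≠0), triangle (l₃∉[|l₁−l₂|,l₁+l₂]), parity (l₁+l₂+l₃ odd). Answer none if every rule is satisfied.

none

m₁+m₂+m₃ = -2 + 1 + 1 = 0  ✓
triangle: |3−2|=1 ≤ l₃=1 ≤ 3+2=5  ✓
parity: l₁+l₂+l₃ = 6 is even  ✓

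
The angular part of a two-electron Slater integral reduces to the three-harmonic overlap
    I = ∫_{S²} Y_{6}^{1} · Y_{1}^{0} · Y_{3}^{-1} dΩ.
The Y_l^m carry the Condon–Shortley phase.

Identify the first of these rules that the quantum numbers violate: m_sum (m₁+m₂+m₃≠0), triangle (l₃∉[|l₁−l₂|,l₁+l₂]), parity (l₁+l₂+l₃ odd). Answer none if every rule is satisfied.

m₁+m₂+m₃ = 1 + 0 − 1 = 0  ✓
triangle: |6−1|=5 ≤ l₃=3 ≤ 6+1=7  ✗
parity: l₁+l₂+l₃ = 10 is even

triangle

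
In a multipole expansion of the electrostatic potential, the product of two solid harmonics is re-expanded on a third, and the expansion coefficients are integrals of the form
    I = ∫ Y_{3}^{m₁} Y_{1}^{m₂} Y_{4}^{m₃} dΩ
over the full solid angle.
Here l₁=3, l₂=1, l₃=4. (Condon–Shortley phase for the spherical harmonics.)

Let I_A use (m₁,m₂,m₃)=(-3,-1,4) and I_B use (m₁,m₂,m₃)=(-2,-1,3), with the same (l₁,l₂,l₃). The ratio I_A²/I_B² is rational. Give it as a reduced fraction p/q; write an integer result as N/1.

4/3

Same 3,1,4: normalisation and zero-m 3j drop out of the ratio.
A: Δ: 0! 6! 2! / 9! → 1/252; sum: t=0:+1/1440 = 1/1440; 3j²(3 1 4; -3 -1 4) = Δ·Π!·Σ² = 1/9  (sign +1)
B: Δ: 0! 6! 2! / 9! → 1/252; sum: t=0:+1/240 = 1/240; 3j²(3 1 4; -2 -1 3) = Δ·Π!·Σ² = 1/12  (sign -1)
I_A²/I_B² = (1/9)/(1/12) = 4/3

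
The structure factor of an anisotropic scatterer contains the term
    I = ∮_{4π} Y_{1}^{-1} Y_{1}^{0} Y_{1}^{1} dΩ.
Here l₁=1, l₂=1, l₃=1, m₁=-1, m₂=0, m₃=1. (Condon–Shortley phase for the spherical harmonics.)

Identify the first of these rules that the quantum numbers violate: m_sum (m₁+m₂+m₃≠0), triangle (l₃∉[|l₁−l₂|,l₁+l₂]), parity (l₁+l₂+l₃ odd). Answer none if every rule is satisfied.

parity

Σmᵢ = 0  ✓
l₃∈[|l₁−l₂|,l₁+l₂]=[0,2], have l₃=1  ✓
Σlᵢ = 3 ⇒ odd  ✗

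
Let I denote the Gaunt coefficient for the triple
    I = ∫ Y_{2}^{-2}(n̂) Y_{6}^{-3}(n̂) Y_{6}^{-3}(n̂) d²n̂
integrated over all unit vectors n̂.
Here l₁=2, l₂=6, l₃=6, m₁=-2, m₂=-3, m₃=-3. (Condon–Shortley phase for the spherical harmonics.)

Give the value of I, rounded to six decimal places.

-2 − 3 − 3 = -8 ≠ 0: azimuthal integral kills it; I = 0

0.000000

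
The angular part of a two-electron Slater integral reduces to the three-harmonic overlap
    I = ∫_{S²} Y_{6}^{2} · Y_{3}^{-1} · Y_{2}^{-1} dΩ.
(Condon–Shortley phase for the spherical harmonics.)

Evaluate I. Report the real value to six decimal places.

0.000000

l₃=2 ∉ [3,9] — triangle fails ⇒ I = 0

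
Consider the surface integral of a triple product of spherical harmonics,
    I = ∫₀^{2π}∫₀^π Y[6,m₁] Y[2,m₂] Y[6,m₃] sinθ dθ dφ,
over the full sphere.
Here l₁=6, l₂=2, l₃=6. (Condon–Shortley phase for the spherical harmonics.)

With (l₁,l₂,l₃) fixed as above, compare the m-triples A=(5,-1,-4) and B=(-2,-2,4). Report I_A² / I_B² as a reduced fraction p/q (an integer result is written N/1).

l's match ⇒ only the (l;m) 3-j factors differ between A and B.
A: triangle coeff Δ(6,2,6) = 1/90090; Σ_t [0,1]: t=0:+1/725760 t=1:−1/7257600 = 1/806400; (3j)²=27/910 [(6 2 6; 5 -1 -4)], sign=+1
B: triangle coeff Δ(6,2,6) = 1/90090; Σ_t [0,0]: t=0:+1/322560 = 1/322560; (3j)²=18/1001 [(6 2 6; -2 -2 4)], sign=+1
I_A²/I_B² = (27/910)/(18/1001) = 33/20

33/20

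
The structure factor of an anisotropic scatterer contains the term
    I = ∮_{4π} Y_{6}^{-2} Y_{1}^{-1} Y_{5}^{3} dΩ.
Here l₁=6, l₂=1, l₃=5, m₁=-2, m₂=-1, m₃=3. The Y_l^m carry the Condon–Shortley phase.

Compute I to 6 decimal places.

Rules hold: Σm=0, L=12 even, 5≤5≤7.
N = 13·3·11 = 429
Δ = 2!·10!·0!/13! = 1/858
Racah Σ t=1..1: t=1:−1/14400 = -1/14400
⇒ 3j(6 1 5; 0 0 0)² = 6/143, sgn +1
Racah Σ t=0..0: t=0:+1/161280 = 1/161280
⇒ 3j(6 1 5; -2 -1 3)² = 1/143, sgn +1
4πI² = N·(3j₀)²·(3jₘ)² = 18/143
I = +1·√(0.125874/4π) = 0.10008369

0.100084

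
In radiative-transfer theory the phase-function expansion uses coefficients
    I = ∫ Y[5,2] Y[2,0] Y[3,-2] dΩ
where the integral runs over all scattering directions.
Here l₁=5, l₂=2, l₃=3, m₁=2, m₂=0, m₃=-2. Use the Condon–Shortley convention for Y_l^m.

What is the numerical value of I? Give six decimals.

Rules hold: Σm=0, L=10 even, 3≤3≤7.
N = 11·5·7 = 385
Δ = 4!·6!·0!/11! = 1/2310
Racah Σ t=2..2: t=2:+1/144 = 1/144
⇒ 3j(5 2 3; 0 0 0)² = 10/231, sgn -1
Racah Σ t=2..2: t=2:+1/480 = 1/480
⇒ 3j(5 2 3; 2 0 -2)² = 3/110, sgn -1
4πI² = N·(3j₀)²·(3jₘ)² = 5/11
I = +1·√(0.454545/4π) = 0.19018827

0.190188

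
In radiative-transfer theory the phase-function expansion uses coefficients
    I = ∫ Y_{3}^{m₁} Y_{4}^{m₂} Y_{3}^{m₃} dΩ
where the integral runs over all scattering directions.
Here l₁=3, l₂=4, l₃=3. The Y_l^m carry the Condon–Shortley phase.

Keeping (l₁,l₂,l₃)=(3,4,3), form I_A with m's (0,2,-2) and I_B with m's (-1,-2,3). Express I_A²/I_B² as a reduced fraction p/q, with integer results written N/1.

Same 3,4,3: normalisation and zero-m 3j drop out of the ratio.
A: Δ: 4! 2! 4! / 11! → 1/34650; sum: t=2:+1/96 t=3:−1/72 = -1/288; 3j²(3 4 3; 0 2 -2) = Δ·Π!·Σ² = 1/462  (sign +1)
B: Δ: 4! 2! 4! / 11! → 1/34650; sum: t=2:+1/192 = 1/192; 3j²(3 4 3; -1 -2 3) = Δ·Π!·Σ² = 3/77  (sign +1)
I_A²/I_B² = (1/462)/(3/77) = 1/18

1/18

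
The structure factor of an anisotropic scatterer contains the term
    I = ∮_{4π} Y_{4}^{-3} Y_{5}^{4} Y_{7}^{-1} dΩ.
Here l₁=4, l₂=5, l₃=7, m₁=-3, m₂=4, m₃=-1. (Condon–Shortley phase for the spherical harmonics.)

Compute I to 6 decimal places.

Rules hold: Σm=0, L=16 even, 1≤7≤9.
N = 9·11·15 = 1485
Δ = 2!·6!·8!/17! = 1/6126120
Racah Σ t=0..2: t=0:+1/69120 t=1:−1/20736 t=2:+1/69120 = -1/51840
⇒ 3j(4 5 7; 0 0 0)² = 280/21879, sgn +1
Racah Σ t=1..2: t=1:−1/29030400 t=2:+1/1209600 = 23/29030400
⇒ 3j(4 5 7; -3 4 -1)² = 529/97240, sgn +1
4πI² = N·(3j₀)²·(3jₘ)² = 55545/537251
I = +1·√(0.103387/4π) = 0.09070452

0.090705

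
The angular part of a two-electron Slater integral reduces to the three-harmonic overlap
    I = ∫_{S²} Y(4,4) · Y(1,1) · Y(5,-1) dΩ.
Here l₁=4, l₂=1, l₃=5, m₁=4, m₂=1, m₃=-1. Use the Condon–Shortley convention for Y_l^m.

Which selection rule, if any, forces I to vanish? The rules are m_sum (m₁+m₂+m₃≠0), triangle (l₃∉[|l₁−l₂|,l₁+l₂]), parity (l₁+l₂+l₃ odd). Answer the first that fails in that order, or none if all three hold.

m_sum

Σmᵢ = 4  ✗
l₃∈[|l₁−l₂|,l₁+l₂]=[3,5], have l₃=5
Σlᵢ = 10 ⇒ even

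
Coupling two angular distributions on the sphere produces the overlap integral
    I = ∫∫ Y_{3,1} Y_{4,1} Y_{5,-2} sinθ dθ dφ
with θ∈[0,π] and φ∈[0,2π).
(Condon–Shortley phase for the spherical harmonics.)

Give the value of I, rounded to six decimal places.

0.148044

Checks pass: Σm=0; 12 even; l₃=5∈[1,7].
(2·3+1)(2·4+1)(2·5+1) = 693
Δ: 2! 4! 6! / 13! → 1/180180
sum: t=0:+1/576 t=1:−1/144 t=2:+1/576 = -1/288
3j²(3 4 5; 0 0 0) = Δ·Π!·Σ² = 20/1001  (sign +1)
sum: t=0:+1/960 t=1:−1/288 t=2:+1/1728 = -1/540
3j²(3 4 5; 1 1 -2) = Δ·Π!·Σ² = 128/6435  (sign +1)
combine: 4πI² = 693·20/1001·128/6435 = 512/1859
take √, sign +1: I = 0.14804384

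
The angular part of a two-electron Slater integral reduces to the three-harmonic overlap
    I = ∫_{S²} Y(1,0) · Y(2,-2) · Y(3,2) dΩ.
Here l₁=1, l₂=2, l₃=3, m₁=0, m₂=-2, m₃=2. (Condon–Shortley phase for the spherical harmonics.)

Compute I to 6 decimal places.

Rules hold: Σm=0, L=6 even, 1≤3≤3.
N = 3·5·7 = 105
Δ = 0!·2!·4!/7! = 1/105
Racah Σ t=0..0: t=0:+1/4 = 1/4
⇒ 3j(1 2 3; 0 0 0)² = 3/35, sgn -1
Racah Σ t=0..0: t=0:+1/24 = 1/24
⇒ 3j(1 2 3; 0 -2 2)² = 1/21, sgn -1
4πI² = N·(3j₀)²·(3jₘ)² = 3/7
I = +1·√(0.428571/4π) = 0.18467439

0.184674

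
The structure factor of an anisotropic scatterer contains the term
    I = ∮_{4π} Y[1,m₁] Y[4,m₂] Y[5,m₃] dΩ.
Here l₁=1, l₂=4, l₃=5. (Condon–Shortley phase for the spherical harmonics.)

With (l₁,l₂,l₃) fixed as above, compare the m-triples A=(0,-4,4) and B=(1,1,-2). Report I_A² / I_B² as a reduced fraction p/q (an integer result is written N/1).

Shared (l₁,l₂,l₃)=(1,4,5): N and (l;000)² cancel in I_A²/I_B².
A: Δ = 0!·2!·8!/11! = 1/495; Racah Σ t=0..0: t=0:+1/40320 = 1/40320; ⇒ 3j(1 4 5; 0 -4 4)² = 1/55, sgn -1
B: Δ = 0!·2!·8!/11! = 1/495; Racah Σ t=0..0: t=0:+1/1440 = 1/1440; ⇒ 3j(1 4 5; 1 1 -2)² = 7/165, sgn -1
I_A²/I_B² = (1/55)/(7/165) = 3/7

3/7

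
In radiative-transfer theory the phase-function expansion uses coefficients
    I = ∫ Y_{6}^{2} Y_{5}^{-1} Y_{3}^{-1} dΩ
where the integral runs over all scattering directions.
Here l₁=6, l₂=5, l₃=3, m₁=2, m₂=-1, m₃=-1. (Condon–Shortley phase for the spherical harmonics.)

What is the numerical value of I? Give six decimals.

m-sum 0 ✓  L=14 even ✓  1≤3≤11 ✓
Π(2lᵢ+1) = 13×11×7 = 1001
triangle coeff Δ(6,5,3) = 1/675675
Σ_t [3,5]: t=3:−1/8640 t=4:+1/2304 t=5:−1/8640 = 7/34560
(3j)²=7/429 [(6 5 3; 0 0 0)], sign=-1
Σ_t [2,4]: t=2:+1/11520 t=3:−1/4320 t=4:+1/27648 = -1/9216
(3j)²=2/143 [(6 5 3; 2 -1 -1)], sign=-1
⇒ 4πI² = 98/429
I = (+1)√(98/429/(4π)) = 0.13482780

0.134828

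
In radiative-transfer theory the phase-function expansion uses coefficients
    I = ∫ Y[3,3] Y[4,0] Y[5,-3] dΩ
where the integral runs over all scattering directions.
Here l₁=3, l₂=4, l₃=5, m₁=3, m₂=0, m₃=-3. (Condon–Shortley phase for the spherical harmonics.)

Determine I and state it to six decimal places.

Rules hold: Σm=0, L=12 even, 1≤5≤7.
N = 7·9·11 = 693
Δ = 2!·4!·6!/13! = 1/180180
Racah Σ t=0..2: t=0:+1/576 t=1:−1/144 t=2:+1/576 = -1/288
⇒ 3j(3 4 5; 0 0 0)² = 20/1001, sgn +1
Racah Σ t=0..0: t=0:+1/2304 = 1/2304
⇒ 3j(3 4 5; 3 0 -3)² = 5/143, sgn +1
4πI² = N·(3j₀)²·(3jₘ)² = 900/1859
I = +1·√(0.484131/4π) = 0.19628026

0.196280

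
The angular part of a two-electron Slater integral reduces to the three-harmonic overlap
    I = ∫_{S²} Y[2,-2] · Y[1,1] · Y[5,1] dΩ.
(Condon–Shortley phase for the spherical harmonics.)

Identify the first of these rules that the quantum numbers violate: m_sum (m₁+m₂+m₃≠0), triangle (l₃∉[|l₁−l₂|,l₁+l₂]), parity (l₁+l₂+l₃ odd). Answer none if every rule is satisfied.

triangle

azimuthal sum: -2 + 1 + 1 = 0  ✓
1 ≤ 5 ≤ 3 (triangle on l)  ✗
L = 2 + 1 + 5 = 8 (even)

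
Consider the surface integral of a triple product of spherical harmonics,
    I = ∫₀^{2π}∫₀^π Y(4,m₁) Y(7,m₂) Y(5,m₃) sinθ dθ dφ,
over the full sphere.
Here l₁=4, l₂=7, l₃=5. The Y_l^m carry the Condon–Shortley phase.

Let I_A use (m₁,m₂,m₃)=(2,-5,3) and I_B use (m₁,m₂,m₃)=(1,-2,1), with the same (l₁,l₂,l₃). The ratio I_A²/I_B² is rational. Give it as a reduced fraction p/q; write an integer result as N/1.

Shared (l₁,l₂,l₃)=(4,7,5): N and (l;000)² cancel in I_A²/I_B².
A: Δ = 6!·2!·8!/17! = 1/6126120; Racah Σ t=0..2: t=0:+1/2073600 t=1:−1/604800 t=2:+1/3870720 = -53/58060800; ⇒ 3j(4 7 5; 2 -5 3)² = 2809/185640, sgn -1
B: Δ = 6!·2!·8!/17! = 1/6126120; Racah Σ t=1..3: t=1:−1/138240 t=2:+1/34560 t=3:−1/103680 = 1/82944; ⇒ 3j(4 7 5; 1 -2 1)² = 125/9724, sgn +1
I_A²/I_B² = (2809/185640)/(125/9724) = 30899/26250

30899/26250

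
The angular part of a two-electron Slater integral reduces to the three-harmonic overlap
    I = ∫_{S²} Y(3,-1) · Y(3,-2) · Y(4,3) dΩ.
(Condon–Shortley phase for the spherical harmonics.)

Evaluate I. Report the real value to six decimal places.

-0.095955

Checks pass: Σm=0; 10 even; l₃=4∈[0,6].
(2·3+1)(2·3+1)(2·4+1) = 441
Δ: 2! 4! 4! / 11! → 1/34650
sum: t=0:+1/72 t=1:−1/16 t=2:+1/72 = -5/144
3j²(3 3 4; 0 0 0) = Δ·Π!·Σ² = 2/77  (sign -1)
sum: t=0:+1/288 t=1:−1/144 = -1/288
3j²(3 3 4; -1 -2 3) = Δ·Π!·Σ² = 1/99  (sign +1)
combine: 4πI² = 441·2/77·1/99 = 14/121
take √, sign -1: I = -0.09595473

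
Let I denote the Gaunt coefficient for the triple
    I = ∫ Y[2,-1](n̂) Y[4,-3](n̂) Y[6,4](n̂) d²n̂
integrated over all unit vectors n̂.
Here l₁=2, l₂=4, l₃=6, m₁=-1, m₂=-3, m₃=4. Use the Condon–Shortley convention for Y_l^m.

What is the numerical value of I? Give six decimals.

0.246389

Checks pass: Σm=0; 12 even; l₃=6∈[2,6].
(2·2+1)(2·4+1)(2·6+1) = 585
Δ: 0! 4! 8! / 13! → 1/6435
sum: t=0:+1/2304 = 1/2304
3j²(2 4 6; 0 0 0) = Δ·Π!·Σ² = 5/143  (sign +1)
sum: t=0:+1/30240 = 1/30240
3j²(2 4 6; -1 -3 4) = Δ·Π!·Σ² = 16/429  (sign +1)
combine: 4πI² = 585·5/143·16/429 = 1200/1573
take √, sign +1: I = 0.24638901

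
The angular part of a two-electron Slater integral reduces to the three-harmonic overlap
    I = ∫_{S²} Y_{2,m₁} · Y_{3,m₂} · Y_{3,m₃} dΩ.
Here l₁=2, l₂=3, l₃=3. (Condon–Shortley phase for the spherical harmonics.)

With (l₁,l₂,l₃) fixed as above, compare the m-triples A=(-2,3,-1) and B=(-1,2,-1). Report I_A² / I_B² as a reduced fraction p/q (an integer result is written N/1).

2/3

Same 2,3,3: normalisation and zero-m 3j drop out of the ratio.
A: Δ: 2! 2! 4! / 9! → 1/3780; sum: t=2:+1/96 = 1/96; 3j²(2 3 3; -2 3 -1) = Δ·Π!·Σ² = 1/42  (sign +1)
B: Δ: 2! 2! 4! / 9! → 1/3780; sum: t=1:−1/48 t=2:+1/12 = 1/16; 3j²(2 3 3; -1 2 -1) = Δ·Π!·Σ² = 1/28  (sign +1)
I_A²/I_B² = (1/42)/(1/28) = 2/3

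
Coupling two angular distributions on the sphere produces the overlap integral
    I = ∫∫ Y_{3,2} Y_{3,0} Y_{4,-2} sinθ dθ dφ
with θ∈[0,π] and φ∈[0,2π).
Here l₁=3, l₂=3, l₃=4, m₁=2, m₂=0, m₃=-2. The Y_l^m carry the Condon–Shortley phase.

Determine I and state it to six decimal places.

Rules hold: Σm=0, L=10 even, 0≤4≤6.
N = 7·7·9 = 441
Δ = 2!·4!·4!/11! = 1/34650
Racah Σ t=0..2: t=0:+1/72 t=1:−1/16 t=2:+1/72 = -5/144
⇒ 3j(3 3 4; 0 0 0)² = 2/77, sgn -1
Racah Σ t=0..1: t=0:+1/72 t=1:−1/96 = 1/288
⇒ 3j(3 3 4; 2 0 -2)² = 1/462, sgn +1
4πI² = N·(3j₀)²·(3jₘ)² = 3/121
I = -1·√(0.0247934/4π) = -0.04441841

-0.044418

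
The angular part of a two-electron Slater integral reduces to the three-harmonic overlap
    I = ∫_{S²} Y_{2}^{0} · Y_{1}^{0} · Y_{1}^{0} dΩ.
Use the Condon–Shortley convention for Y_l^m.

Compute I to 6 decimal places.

Checks pass: Σm=0; 4 even; l₃=1∈[1,3].
(2·2+1)(2·1+1)(2·1+1) = 45
Δ: 2! 2! 0! / 5! → 1/30
sum: t=1:−1/1 = -1/1
3j²(2 1 1; 0 0 0) = Δ·Π!·Σ² = 2/15  (sign +1)
(m-triple is (0,0,0) — same symbol as above.)
combine: 4πI² = 45·2/15·2/15 = 4/5
take √, sign +1: I = 0.25231325

0.252313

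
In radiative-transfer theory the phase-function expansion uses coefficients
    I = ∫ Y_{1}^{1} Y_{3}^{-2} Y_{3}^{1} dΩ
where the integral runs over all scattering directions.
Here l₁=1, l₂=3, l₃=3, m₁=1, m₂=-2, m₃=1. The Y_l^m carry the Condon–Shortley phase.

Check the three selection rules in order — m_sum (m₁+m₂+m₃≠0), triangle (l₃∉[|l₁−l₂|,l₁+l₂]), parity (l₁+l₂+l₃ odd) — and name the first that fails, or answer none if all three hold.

azimuthal sum: 1 − 2 + 1 = 0  ✓
2 ≤ 3 ≤ 4 (triangle on l)  ✓
L = 1 + 3 + 3 = 7 (odd)  ✗

parity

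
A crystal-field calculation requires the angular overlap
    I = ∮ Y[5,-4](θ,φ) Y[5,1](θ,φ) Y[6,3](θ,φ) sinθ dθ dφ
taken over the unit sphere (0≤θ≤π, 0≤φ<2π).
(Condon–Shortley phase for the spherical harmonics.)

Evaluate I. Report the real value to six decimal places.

-0.020582

Checks pass: Σm=0; 16 even; l₃=6∈[0,10].
(2·5+1)(2·5+1)(2·6+1) = 1573
Δ: 4! 6! 6! / 17! → 1/28588560
sum: t=0:+1/345600 t=1:−1/13824 t=2:+1/5184 t=3:−1/13824 t=4:+1/345600 = 7/129600
3j²(5 5 6; 0 0 0) = Δ·Π!·Σ² = 80/7293  (sign +1)
sum: t=3:−1/155520 t=4:+1/138240 = 1/1244160
3j²(5 5 6; -4 1 3) = Δ·Π!·Σ² = 3/9724  (sign -1)
combine: 4πI² = 1573·80/7293·3/9724 = 20/3757
take √, sign -1: I = -0.02058209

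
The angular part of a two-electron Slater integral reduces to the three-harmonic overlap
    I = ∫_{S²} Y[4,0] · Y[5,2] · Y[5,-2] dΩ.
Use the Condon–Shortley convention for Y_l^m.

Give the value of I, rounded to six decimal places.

Checks pass: Σm=0; 14 even; l₃=5∈[1,9].
(2·4+1)(2·5+1)(2·5+1) = 1089
Δ: 4! 4! 6! / 15! → 1/3153150
sum: t=0:+1/69120 t=1:−1/1728 t=2:+1/576 t=3:−1/1728 t=4:+1/69120 = 7/11520
3j²(4 5 5; 0 0 0) = Δ·Π!·Σ² = 2/143  (sign -1)
sum: t=1:−1/25920 t=2:+1/1920 t=3:−1/1728 t=4:+1/20736 = -1/20736
3j²(4 5 5; 0 2 -2) = Δ·Π!·Σ² = 1/2574  (sign +1)
combine: 4πI² = 1089·2/143·1/2574 = 1/169
take √, sign -1: I = -0.02169960

-0.021700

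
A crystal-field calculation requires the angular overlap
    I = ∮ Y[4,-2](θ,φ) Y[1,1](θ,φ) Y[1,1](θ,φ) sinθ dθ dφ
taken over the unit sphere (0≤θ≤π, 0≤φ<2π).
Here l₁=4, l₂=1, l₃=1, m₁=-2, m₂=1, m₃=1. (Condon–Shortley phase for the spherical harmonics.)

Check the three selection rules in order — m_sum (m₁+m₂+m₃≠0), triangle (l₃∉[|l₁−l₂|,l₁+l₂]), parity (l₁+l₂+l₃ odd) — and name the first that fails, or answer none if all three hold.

m₁+m₂+m₃ = -2 + 1 + 1 = 0  ✓
triangle: |4−1|=3 ≤ l₃=1 ≤ 4+1=5  ✗
parity: l₁+l₂+l₃ = 6 is even

triangle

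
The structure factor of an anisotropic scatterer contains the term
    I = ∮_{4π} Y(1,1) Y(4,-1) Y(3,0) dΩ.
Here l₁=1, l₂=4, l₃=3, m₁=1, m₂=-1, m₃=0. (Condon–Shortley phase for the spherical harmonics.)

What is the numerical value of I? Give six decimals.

Checks pass: Σm=0; 8 even; l₃=3∈[3,5].
(2·1+1)(2·4+1)(2·3+1) = 189
Δ: 2! 0! 6! / 9! → 1/252
sum: t=1:−1/36 = -1/36
3j²(1 4 3; 0 0 0) = Δ·Π!·Σ² = 4/63  (sign +1)
sum: t=0:+1/72 = 1/72
3j²(1 4 3; 1 -1 0) = Δ·Π!·Σ² = 5/126  (sign -1)
combine: 4πI² = 189·4/63·5/126 = 10/21
take √, sign -1: I = -0.19466390

-0.194664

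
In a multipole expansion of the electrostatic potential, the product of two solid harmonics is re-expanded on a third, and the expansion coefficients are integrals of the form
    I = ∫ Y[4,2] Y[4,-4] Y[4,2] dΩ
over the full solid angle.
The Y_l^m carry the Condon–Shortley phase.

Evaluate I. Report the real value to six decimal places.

0.190983

m-sum 0 ✓  L=12 even ✓  0≤4≤8 ✓
Π(2lᵢ+1) = 9×9×9 = 729
triangle coeff Δ(4,4,4) = 1/450450
Σ_t [0,4]: t=0:+1/13824 t=1:−1/216 t=2:+1/64 t=3:−1/216 t=4:+1/13824 = 5/768
(3j)²=18/1001 [(4 4 4; 0 0 0)], sign=+1
Σ_t [0,0]: t=0:+1/2304 = 1/2304
(3j)²=5/143 [(4 4 4; 2 -4 2)], sign=+1
⇒ 4πI² = 65610/143143
I = (+1)√(65610/143143/(4π)) = 0.19098314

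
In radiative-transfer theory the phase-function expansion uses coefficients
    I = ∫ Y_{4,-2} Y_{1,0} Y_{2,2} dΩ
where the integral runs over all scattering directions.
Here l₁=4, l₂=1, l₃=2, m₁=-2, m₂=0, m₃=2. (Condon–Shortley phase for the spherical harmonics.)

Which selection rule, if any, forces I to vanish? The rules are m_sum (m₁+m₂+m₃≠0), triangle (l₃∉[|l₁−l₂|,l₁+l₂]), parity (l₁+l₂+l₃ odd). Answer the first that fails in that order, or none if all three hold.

Σmᵢ = 0  ✓
l₃∈[|l₁−l₂|,l₁+l₂]=[3,5], have l₃=2  ✗
Σlᵢ = 7 ⇒ odd

triangle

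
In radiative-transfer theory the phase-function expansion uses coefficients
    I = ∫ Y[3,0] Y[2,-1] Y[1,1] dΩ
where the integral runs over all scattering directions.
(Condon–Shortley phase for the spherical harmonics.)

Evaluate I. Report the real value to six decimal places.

m-sum 0 ✓  L=6 even ✓  1≤1≤5 ✓
Π(2lᵢ+1) = 7×5×3 = 105
triangle coeff Δ(3,2,1) = 1/105
Σ_t [2,2]: t=2:+1/4 = 1/4
(3j)²=3/35 [(3 2 1; 0 0 0)], sign=-1
Σ_t [1,1]: t=1:−1/12 = -1/12
(3j)²=1/35 [(3 2 1; 0 -1 1)], sign=-1
⇒ 4πI² = 9/35
I = (+1)√(9/35/(4π)) = 0.14304817

0.143048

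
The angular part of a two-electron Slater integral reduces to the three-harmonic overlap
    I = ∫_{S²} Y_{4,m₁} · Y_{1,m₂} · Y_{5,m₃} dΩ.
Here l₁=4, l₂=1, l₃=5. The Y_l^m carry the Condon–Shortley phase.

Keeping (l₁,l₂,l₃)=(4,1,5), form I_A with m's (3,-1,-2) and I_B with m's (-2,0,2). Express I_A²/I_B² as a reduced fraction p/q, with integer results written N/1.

Same 4,1,5: normalisation and zero-m 3j drop out of the ratio.
A: Δ: 0! 8! 2! / 11! → 1/495; sum: t=0:+1/10080 = 1/10080; 3j²(4 1 5; 3 -1 -2) = Δ·Π!·Σ² = 1/165  (sign -1)
B: Δ: 0! 8! 2! / 11! → 1/495; sum: t=0:+1/1440 = 1/1440; 3j²(4 1 5; -2 0 2) = Δ·Π!·Σ² = 7/165  (sign -1)
I_A²/I_B² = (1/165)/(7/165) = 1/7

1/7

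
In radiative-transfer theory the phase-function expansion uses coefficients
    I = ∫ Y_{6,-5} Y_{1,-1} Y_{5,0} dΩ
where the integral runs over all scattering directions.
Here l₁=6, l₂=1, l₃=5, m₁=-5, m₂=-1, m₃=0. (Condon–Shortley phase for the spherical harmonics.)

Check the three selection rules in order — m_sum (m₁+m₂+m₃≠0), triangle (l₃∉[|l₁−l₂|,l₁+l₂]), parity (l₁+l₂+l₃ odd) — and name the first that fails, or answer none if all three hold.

m_sum

Σmᵢ = -6  ✗
l₃∈[|l₁−l₂|,l₁+l₂]=[5,7], have l₃=5
Σlᵢ = 12 ⇒ even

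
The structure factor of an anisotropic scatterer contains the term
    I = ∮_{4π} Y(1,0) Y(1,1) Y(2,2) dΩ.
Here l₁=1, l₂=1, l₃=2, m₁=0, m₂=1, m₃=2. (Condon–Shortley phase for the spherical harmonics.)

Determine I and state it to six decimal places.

Σmᵢ = 3 ≠ 0, so the φ-integral vanishes; I = 0

0.000000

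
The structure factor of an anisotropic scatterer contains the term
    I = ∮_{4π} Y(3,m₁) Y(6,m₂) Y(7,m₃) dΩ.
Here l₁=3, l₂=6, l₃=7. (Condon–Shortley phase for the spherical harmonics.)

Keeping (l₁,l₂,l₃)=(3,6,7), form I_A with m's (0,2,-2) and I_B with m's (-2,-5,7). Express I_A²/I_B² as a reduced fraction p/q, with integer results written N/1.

l's match ⇒ only the (l;m) 3-j factors differ between A and B.
A: triangle coeff Δ(3,6,7) = 1/2042040; Σ_t [0,2]: t=0:+1/967680 t=1:−1/120960 t=2:+1/207360 = -1/414720; (3j)²=21/4862 [(3 6 7; 0 2 -2)], sign=+1
B: triangle coeff Δ(3,6,7) = 1/2042040; Σ_t [1,1]: t=1:−1/87091200 = -1/87091200; (3j)²=11/408 [(3 6 7; -2 -5 7)], sign=-1
I_A²/I_B² = (21/4862)/(11/408) = 252/1573

252/1573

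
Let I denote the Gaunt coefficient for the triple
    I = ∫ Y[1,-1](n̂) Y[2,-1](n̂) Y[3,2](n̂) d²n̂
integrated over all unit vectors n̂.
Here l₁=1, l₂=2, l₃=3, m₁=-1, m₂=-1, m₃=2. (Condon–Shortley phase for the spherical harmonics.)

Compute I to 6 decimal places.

Checks pass: Σm=0; 6 even; l₃=3∈[1,3].
(2·1+1)(2·2+1)(2·3+1) = 105
Δ: 0! 2! 4! / 7! → 1/105
sum: t=0:+1/4 = 1/4
3j²(1 2 3; 0 0 0) = Δ·Π!·Σ² = 3/35  (sign -1)
sum: t=0:+1/12 = 1/12
3j²(1 2 3; -1 -1 2) = Δ·Π!·Σ² = 2/21  (sign -1)
combine: 4πI² = 105·3/35·2/21 = 6/7
take √, sign +1: I = 0.26116903

0.261169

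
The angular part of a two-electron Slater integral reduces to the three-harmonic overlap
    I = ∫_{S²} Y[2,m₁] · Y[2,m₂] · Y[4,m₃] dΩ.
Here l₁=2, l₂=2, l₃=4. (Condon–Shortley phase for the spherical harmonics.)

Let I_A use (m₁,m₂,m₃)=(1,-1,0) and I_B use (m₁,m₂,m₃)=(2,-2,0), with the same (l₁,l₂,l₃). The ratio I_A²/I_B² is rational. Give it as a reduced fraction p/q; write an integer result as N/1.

Same 2,2,4: normalisation and zero-m 3j drop out of the ratio.
A: Δ: 0! 4! 4! / 9! → 1/630; sum: t=0:+1/36 = 1/36; 3j²(2 2 4; 1 -1 0) = Δ·Π!·Σ² = 8/315  (sign +1)
B: Δ: 0! 4! 4! / 9! → 1/630; sum: t=0:+1/576 = 1/576; 3j²(2 2 4; 2 -2 0) = Δ·Π!·Σ² = 1/630  (sign +1)
I_A²/I_B² = (8/315)/(1/630) = 16/1

16/1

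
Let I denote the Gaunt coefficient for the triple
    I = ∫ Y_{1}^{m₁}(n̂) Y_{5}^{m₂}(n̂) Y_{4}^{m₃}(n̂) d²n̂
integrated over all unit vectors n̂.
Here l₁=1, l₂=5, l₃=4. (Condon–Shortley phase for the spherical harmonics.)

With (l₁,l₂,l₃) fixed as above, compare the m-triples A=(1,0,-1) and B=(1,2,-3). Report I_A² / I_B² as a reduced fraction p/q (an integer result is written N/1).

10/3

Same 1,5,4: normalisation and zero-m 3j drop out of the ratio.
A: Δ: 2! 0! 8! / 11! → 1/495; sum: t=0:+1/1440 = 1/1440; 3j²(1 5 4; 1 0 -1) = Δ·Π!·Σ² = 2/99  (sign -1)
B: Δ: 2! 0! 8! / 11! → 1/495; sum: t=0:+1/10080 = 1/10080; 3j²(1 5 4; 1 2 -3) = Δ·Π!·Σ² = 1/165  (sign -1)
I_A²/I_B² = (2/99)/(1/165) = 10/3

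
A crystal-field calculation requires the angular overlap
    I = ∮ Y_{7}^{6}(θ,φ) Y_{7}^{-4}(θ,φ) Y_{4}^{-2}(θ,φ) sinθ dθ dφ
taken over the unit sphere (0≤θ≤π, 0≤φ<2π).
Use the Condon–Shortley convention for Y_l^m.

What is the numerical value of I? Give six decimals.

Checks pass: Σm=0; 18 even; l₃=4∈[0,14].
(2·7+1)(2·7+1)(2·4+1) = 2025
Δ: 10! 4! 4! / 19! → 1/58198140
sum: t=3:−1/17418240 t=4:+1/622080 t=5:−1/230400 t=6:+1/622080 t=7:−1/17418240 = -1/806400
3j²(7 7 4; 0 0 0) = Δ·Π!·Σ² = 2268/230945  (sign -1)
sum: t=0:+1/130636800 t=1:−1/34836480 = -11/522547200
3j²(7 7 4; 6 -4 -2) = Δ·Π!·Σ² = 1331/81396  (sign -1)
combine: 4πI² = 2025·2268/230945·1331/81396 = 441045/1356277
take √, sign +1: I = 0.16086528

0.160865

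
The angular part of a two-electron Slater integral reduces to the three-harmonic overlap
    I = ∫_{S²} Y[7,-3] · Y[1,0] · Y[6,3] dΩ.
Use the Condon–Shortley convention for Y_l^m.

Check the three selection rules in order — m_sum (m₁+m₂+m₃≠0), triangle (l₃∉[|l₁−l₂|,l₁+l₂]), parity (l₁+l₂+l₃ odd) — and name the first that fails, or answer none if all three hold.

azimuthal sum: -3 + 0 + 3 = 0  ✓
6 ≤ 6 ≤ 8 (triangle on l)  ✓
L = 7 + 1 + 6 = 14 (even)  ✓

none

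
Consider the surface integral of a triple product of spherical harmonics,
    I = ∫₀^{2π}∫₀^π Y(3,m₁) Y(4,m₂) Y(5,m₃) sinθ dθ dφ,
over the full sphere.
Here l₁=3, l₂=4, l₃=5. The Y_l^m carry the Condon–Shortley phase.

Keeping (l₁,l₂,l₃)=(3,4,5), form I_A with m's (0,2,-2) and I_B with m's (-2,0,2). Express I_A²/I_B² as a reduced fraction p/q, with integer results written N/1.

Same 3,4,5: normalisation and zero-m 3j drop out of the ratio.
A: Δ: 2! 4! 6! / 13! → 1/180180; sum: t=0:+1/8640 t=1:−1/480 t=2:+1/576 = -1/4320; 3j²(3 4 5; 0 2 -2) = Δ·Π!·Σ² = 1/2145  (sign +1)
B: Δ: 2! 4! 6! / 13! → 1/180180; sum: t=1:−1/864 t=2:+1/576 = 1/1728; 3j²(3 4 5; -2 0 2) = Δ·Π!·Σ² = 5/1287  (sign -1)
I_A²/I_B² = (1/2145)/(5/1287) = 3/25

3/25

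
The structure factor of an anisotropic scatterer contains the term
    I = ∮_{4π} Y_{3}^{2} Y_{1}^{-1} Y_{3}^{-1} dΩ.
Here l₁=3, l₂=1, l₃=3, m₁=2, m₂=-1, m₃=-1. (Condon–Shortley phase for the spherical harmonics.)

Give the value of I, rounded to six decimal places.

L=7 odd ⇒ parity kills the (l;000) factor ⇒ I = 0

0.000000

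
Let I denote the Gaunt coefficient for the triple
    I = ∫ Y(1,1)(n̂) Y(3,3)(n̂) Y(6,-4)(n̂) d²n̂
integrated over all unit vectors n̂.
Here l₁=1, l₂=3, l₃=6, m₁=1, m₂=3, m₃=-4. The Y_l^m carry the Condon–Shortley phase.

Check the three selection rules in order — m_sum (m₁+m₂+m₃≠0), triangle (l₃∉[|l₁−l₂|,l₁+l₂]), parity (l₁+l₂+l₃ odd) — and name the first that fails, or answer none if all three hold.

Σmᵢ = 0  ✓
l₃∈[|l₁−l₂|,l₁+l₂]=[2,4], have l₃=6  ✗
Σlᵢ = 10 ⇒ even

triangle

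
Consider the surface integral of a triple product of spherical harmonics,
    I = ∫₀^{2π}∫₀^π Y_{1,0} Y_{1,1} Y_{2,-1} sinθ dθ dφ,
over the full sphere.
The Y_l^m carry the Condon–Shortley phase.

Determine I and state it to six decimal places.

-0.218510

m-sum 0 ✓  L=4 even ✓  0≤2≤2 ✓
Π(2lᵢ+1) = 3×3×5 = 45
triangle coeff Δ(1,1,2) = 1/30
Σ_t [0,0]: t=0:+1/1 = 1/1
(3j)²=2/15 [(1 1 2; 0 0 0)], sign=+1
Σ_t [0,0]: t=0:+1/2 = 1/2
(3j)²=1/10 [(1 1 2; 0 1 -1)], sign=-1
⇒ 4πI² = 3/5
I = (-1)√(3/5/(4π)) = -0.21850969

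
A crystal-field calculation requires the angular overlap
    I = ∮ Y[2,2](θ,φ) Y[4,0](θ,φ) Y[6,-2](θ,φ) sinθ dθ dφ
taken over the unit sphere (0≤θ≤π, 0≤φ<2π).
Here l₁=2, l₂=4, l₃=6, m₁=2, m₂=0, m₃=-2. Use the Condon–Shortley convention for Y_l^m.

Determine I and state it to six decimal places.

Checks pass: Σm=0; 12 even; l₃=6∈[2,6].
(2·2+1)(2·4+1)(2·6+1) = 585
Δ: 0! 4! 8! / 13! → 1/6435
sum: t=0:+1/2304 = 1/2304
3j²(2 4 6; 0 0 0) = Δ·Π!·Σ² = 5/143  (sign +1)
sum: t=0:+1/13824 = 1/13824
3j²(2 4 6; 2 0 -2) = Δ·Π!·Σ² = 14/1287  (sign +1)
combine: 4πI² = 585·5/143·14/1287 = 350/1573
take √, sign +1: I = 0.13306527

0.133065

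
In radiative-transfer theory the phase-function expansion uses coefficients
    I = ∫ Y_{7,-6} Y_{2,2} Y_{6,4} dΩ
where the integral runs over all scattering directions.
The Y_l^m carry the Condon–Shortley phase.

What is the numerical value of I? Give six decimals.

0.000000

L=15 odd ⇒ parity kills the (l;000) factor ⇒ I = 0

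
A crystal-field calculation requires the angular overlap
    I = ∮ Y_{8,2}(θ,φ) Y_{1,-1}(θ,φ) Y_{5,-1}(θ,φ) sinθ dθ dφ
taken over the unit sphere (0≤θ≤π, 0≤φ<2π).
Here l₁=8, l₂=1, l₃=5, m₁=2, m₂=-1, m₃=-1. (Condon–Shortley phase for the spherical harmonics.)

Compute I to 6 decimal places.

triangle: need 7≤l₃≤9, have 5; I=0

0.000000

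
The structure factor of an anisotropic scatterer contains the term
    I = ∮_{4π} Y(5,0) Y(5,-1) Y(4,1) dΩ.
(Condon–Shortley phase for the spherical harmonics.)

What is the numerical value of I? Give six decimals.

Checks pass: Σm=0; 14 even; l₃=4∈[0,10].
(2·5+1)(2·5+1)(2·4+1) = 1089
Δ: 6! 4! 4! / 15! → 1/3153150
sum: t=1:−1/69120 t=2:+1/1728 t=3:−1/576 t=4:+1/1728 t=5:−1/69120 = -7/11520
3j²(5 5 4; 0 0 0) = Δ·Π!·Σ² = 2/143  (sign -1)
sum: t=1:−1/17280 t=2:+1/1152 t=3:−1/864 t=4:+1/6912 = -7/34560
3j²(5 5 4; 0 -1 1) = Δ·Π!·Σ² = 1/429  (sign +1)
combine: 4πI² = 1089·2/143·1/429 = 6/169
take √, sign -1: I = -0.05315295

-0.053153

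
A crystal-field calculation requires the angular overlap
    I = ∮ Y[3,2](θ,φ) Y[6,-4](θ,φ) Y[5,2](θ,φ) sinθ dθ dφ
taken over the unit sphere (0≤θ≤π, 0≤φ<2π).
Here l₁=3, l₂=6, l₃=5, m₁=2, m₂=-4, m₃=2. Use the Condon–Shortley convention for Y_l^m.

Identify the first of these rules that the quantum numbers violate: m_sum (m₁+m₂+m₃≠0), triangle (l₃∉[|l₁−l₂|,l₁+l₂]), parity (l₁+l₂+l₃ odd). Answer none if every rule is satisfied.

none

m₁+m₂+m₃ = 2 − 4 + 2 = 0  ✓
triangle: |3−6|=3 ≤ l₃=5 ≤ 3+6=9  ✓
parity: l₁+l₂+l₃ = 14 is even  ✓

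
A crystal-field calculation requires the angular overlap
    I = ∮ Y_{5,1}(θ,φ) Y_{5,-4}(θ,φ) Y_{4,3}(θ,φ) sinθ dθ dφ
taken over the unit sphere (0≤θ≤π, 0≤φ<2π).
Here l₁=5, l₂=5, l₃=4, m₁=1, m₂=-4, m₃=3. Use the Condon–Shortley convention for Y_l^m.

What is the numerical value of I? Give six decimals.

-0.168084

Checks pass: Σm=0; 14 even; l₃=4∈[0,10].
(2·5+1)(2·5+1)(2·4+1) = 1089
Δ: 6! 4! 4! / 15! → 1/3153150
sum: t=1:−1/69120 t=2:+1/1728 t=3:−1/576 t=4:+1/1728 t=5:−1/69120 = -7/11520
3j²(5 5 4; 0 0 0) = Δ·Π!·Σ² = 2/143  (sign -1)
sum: t=0:+1/103680 t=1:−1/17280 = -1/20736
3j²(5 5 4; 1 -4 3) = Δ·Π!·Σ² = 10/429  (sign +1)
combine: 4πI² = 1089·2/143·10/429 = 60/169
take √, sign -1: I = -0.16808437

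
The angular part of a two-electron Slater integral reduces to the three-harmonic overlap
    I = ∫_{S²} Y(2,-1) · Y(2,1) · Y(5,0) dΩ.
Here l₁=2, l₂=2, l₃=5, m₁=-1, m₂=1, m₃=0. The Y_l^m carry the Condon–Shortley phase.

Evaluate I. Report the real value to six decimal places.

0.000000

|2−2|≤5≤2+2 violated ⇒ I = 0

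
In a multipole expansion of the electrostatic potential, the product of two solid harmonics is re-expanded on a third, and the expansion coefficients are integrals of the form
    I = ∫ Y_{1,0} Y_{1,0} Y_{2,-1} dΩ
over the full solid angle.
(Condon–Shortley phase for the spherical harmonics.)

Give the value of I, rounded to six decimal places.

0.000000

Σmᵢ = -1 ≠ 0, so the φ-integral vanishes; I = 0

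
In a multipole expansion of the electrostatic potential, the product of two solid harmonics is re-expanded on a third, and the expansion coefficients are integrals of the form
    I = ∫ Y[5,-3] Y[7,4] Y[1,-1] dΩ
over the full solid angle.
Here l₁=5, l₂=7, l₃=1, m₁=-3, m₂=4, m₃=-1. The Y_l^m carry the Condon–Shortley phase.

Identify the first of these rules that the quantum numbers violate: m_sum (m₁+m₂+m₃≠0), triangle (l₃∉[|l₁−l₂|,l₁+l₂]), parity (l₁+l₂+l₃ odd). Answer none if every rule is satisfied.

triangle

Σmᵢ = 0  ✓
l₃∈[|l₁−l₂|,l₁+l₂]=[2,12], have l₃=1  ✗
Σlᵢ = 13 ⇒ odd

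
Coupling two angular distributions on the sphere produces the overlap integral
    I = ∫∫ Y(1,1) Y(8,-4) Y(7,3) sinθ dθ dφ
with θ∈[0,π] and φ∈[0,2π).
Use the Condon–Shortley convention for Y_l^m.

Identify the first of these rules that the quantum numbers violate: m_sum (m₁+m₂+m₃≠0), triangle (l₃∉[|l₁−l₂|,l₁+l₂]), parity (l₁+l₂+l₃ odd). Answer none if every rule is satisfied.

m₁+m₂+m₃ = 1 − 4 + 3 = 0  ✓
triangle: |1−8|=7 ≤ l₃=7 ≤ 1+8=9  ✓
parity: l₁+l₂+l₃ = 16 is even  ✓

none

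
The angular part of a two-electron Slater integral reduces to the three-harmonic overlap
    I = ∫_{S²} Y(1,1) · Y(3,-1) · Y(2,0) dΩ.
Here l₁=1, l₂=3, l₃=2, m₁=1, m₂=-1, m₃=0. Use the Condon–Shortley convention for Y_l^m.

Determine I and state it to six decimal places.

-0.202301

m-sum 0 ✓  L=6 even ✓  2≤2≤4 ✓
Π(2lᵢ+1) = 3×7×5 = 105
triangle coeff Δ(1,3,2) = 1/105
Σ_t [1,1]: t=1:−1/4 = -1/4
(3j)²=3/35 [(1 3 2; 0 0 0)], sign=-1
Σ_t [0,0]: t=0:+1/8 = 1/8
(3j)²=2/35 [(1 3 2; 1 -1 0)], sign=+1
⇒ 4πI² = 18/35
I = (-1)√(18/35/(4π)) = -0.20230066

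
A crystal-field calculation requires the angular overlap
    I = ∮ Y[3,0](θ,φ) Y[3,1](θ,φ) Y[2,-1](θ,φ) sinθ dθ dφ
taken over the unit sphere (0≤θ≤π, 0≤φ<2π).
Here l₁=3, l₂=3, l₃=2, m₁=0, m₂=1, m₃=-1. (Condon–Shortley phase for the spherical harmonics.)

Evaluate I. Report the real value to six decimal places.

-0.059471

Checks pass: Σm=0; 8 even; l₃=2∈[0,6].
(2·3+1)(2·3+1)(2·2+1) = 245
Δ: 4! 2! 2! / 9! → 1/3780
sum: t=1:−1/24 t=2:+1/4 t=3:−1/24 = 1/6
3j²(3 3 2; 0 0 0) = Δ·Π!·Σ² = 4/105  (sign +1)
sum: t=2:+1/8 t=3:−1/12 = 1/24
3j²(3 3 2; 0 1 -1) = Δ·Π!·Σ² = 1/210  (sign -1)
combine: 4πI² = 245·4/105·1/210 = 2/45
take √, sign -1: I = -0.05947080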